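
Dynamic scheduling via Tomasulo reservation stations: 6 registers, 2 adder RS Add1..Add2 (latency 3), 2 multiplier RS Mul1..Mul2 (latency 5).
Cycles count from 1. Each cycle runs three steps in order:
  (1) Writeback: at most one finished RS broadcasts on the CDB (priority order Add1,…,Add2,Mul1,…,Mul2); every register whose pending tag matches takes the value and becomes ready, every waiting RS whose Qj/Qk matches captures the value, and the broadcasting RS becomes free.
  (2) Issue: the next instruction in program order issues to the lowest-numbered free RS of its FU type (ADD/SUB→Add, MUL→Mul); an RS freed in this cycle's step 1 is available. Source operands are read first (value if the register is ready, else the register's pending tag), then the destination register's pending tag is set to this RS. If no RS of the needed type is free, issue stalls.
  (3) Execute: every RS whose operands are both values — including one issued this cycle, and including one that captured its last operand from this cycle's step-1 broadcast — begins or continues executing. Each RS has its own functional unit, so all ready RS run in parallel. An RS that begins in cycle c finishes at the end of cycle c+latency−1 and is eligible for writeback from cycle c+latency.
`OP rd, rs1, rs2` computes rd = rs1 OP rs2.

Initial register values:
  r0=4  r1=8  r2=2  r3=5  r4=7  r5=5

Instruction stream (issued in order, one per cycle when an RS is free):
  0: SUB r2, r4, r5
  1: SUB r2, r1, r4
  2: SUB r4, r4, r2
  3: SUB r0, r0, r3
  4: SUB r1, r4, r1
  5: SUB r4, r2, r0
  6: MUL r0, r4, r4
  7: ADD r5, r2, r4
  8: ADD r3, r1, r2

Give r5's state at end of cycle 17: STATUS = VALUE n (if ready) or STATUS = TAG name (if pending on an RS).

  c1: issue SUB r2<-Add1  regs: r0:4,r1:8,r2:Add1,r3:5,r4:7,r5:5
  c2: issue SUB r2<-Add2  regs: r0:4,r1:8,r2:Add2,r3:5,r4:7,r5:5
  c3: stall  regs: r0:4,r1:8,r2:Add2,r3:5,r4:7,r5:5
  c4: CDB Add1=2; issue SUB r4<-Add1  regs: r0:4,r1:8,r2:Add2,r3:5,r4:Add1,r5:5
  c5: CDB Add2=1; issue SUB r0<-Add2  regs: r0:Add2,r1:8,r2:1,r3:5,r4:Add1,r5:5
  c6: stall  regs: r0:Add2,r1:8,r2:1,r3:5,r4:Add1,r5:5
  c7: stall  regs: r0:Add2,r1:8,r2:1,r3:5,r4:Add1,r5:5
  c8: CDB Add1=6; issue SUB r1<-Add1  regs: r0:Add2,r1:Add1,r2:1,r3:5,r4:6,r5:5
  c9: CDB Add2=-1; issue SUB r4<-Add2  regs: r0:-1,r1:Add1,r2:1,r3:5,r4:Add2,r5:5
  c10: issue MUL r0<-Mul1  regs: r0:Mul1,r1:Add1,r2:1,r3:5,r4:Add2,r5:5
  c11: CDB Add1=-2; issue ADD r5<-Add1  regs: r0:Mul1,r1:-2,r2:1,r3:5,r4:Add2,r5:Add1
  c12: CDB Add2=2; issue ADD r3<-Add2  regs: r0:Mul1,r1:-2,r2:1,r3:Add2,r4:2,r5:Add1
  c13: -  regs: r0:Mul1,r1:-2,r2:1,r3:Add2,r4:2,r5:Add1
  c14: -  regs: r0:Mul1,r1:-2,r2:1,r3:Add2,r4:2,r5:Add1
  c15: CDB Add1=3  regs: r0:Mul1,r1:-2,r2:1,r3:Add2,r4:2,r5:3
  c16: CDB Add2=-1  regs: r0:Mul1,r1:-2,r2:1,r3:-1,r4:2,r5:3
  c17: CDB Mul1=4  regs: r0:4,r1:-2,r2:1,r3:-1,r4:2,r5:3

STATUS = VALUE 3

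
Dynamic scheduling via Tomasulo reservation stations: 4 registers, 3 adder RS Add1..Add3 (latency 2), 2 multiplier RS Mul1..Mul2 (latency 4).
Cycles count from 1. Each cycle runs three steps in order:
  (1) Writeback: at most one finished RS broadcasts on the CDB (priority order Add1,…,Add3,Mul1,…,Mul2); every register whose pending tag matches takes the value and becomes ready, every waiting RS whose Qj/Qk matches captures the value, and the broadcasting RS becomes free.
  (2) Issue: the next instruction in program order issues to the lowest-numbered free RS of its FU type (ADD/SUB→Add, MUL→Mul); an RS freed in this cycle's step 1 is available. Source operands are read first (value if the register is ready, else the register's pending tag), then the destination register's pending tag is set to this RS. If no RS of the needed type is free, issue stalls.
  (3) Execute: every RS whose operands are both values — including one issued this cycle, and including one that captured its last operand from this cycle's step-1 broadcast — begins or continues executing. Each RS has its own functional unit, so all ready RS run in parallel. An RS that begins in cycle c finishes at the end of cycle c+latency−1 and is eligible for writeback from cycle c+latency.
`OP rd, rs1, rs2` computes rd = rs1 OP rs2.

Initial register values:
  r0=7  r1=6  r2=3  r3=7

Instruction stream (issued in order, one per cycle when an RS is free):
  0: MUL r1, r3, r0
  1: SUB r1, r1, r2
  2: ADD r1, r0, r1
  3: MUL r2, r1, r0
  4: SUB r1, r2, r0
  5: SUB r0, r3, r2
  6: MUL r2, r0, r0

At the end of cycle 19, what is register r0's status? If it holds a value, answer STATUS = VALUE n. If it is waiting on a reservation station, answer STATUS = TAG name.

STATUS = VALUE -364

cycle 1: issue MUL r1<-Mul1 // r0:7,r1:Mul1,r2:3,r3:7
cycle 2: issue SUB r1<-Add1 // r0:7,r1:Add1,r2:3,r3:7
cycle 3: issue ADD r1<-Add2 // r0:7,r1:Add2,r2:3,r3:7
cycle 4: issue MUL r2<-Mul2 // r0:7,r1:Add2,r2:Mul2,r3:7
cycle 5: CDB Mul1=49; issue SUB r1<-Add3 // r0:7,r1:Add3,r2:Mul2,r3:7
cycle 6: stall // r0:7,r1:Add3,r2:Mul2,r3:7
cycle 7: CDB Add1=46; issue SUB r0<-Add1 // r0:Add1,r1:Add3,r2:Mul2,r3:7
cycle 8: issue MUL r2<-Mul1 // r0:Add1,r1:Add3,r2:Mul1,r3:7
cycle 9: CDB Add2=53 // r0:Add1,r1:Add3,r2:Mul1,r3:7
cycle 10: - // r0:Add1,r1:Add3,r2:Mul1,r3:7
cycle 11: - // r0:Add1,r1:Add3,r2:Mul1,r3:7
cycle 12: - // r0:Add1,r1:Add3,r2:Mul1,r3:7
cycle 13: CDB Mul2=371 // r0:Add1,r1:Add3,r2:Mul1,r3:7
cycle 14: - // r0:Add1,r1:Add3,r2:Mul1,r3:7
cycle 15: CDB Add1=-364 // r0:-364,r1:Add3,r2:Mul1,r3:7
cycle 16: CDB Add3=364 // r0:-364,r1:364,r2:Mul1,r3:7
cycle 17: - // r0:-364,r1:364,r2:Mul1,r3:7
cycle 18: - // r0:-364,r1:364,r2:Mul1,r3:7
cycle 19: CDB Mul1=132496 // r0:-364,r1:364,r2:132496,r3:7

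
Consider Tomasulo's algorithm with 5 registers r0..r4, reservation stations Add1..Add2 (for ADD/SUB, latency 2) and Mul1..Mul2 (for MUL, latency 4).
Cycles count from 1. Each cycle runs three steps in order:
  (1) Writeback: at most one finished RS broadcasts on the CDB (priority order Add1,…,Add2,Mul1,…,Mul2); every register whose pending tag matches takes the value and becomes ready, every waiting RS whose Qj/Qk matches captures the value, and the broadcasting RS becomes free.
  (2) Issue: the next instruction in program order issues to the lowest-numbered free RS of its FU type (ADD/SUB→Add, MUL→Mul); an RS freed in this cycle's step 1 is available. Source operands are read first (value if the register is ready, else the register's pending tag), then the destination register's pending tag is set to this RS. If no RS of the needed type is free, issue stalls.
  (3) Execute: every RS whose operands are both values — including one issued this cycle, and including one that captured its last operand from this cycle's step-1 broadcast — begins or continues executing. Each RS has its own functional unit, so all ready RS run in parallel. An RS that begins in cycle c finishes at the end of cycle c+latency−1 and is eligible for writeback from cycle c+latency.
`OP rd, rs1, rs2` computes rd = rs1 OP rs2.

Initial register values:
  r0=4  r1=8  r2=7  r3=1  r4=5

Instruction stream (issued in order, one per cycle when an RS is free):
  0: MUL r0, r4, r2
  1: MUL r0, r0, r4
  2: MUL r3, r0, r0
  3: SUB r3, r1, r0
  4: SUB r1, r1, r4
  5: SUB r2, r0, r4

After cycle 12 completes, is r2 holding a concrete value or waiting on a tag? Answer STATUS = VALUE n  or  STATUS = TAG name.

STATUS = TAG Add2

cycle 1: issue MUL r0<-Mul1 // r0:Mul1,r1:8,r2:7,r3:1,r4:5
cycle 2: issue MUL r0<-Mul2 // r0:Mul2,r1:8,r2:7,r3:1,r4:5
cycle 3: stall // r0:Mul2,r1:8,r2:7,r3:1,r4:5
cycle 4: stall // r0:Mul2,r1:8,r2:7,r3:1,r4:5
cycle 5: CDB Mul1=35; issue MUL r3<-Mul1 // r0:Mul2,r1:8,r2:7,r3:Mul1,r4:5
cycle 6: issue SUB r3<-Add1 // r0:Mul2,r1:8,r2:7,r3:Add1,r4:5
cycle 7: issue SUB r1<-Add2 // r0:Mul2,r1:Add2,r2:7,r3:Add1,r4:5
cycle 8: stall // r0:Mul2,r1:Add2,r2:7,r3:Add1,r4:5
cycle 9: CDB Add2=3; issue SUB r2<-Add2 // r0:Mul2,r1:3,r2:Add2,r3:Add1,r4:5
cycle 10: CDB Mul2=175 // r0:175,r1:3,r2:Add2,r3:Add1,r4:5
cycle 11: - // r0:175,r1:3,r2:Add2,r3:Add1,r4:5
cycle 12: CDB Add1=-167 // r0:175,r1:3,r2:Add2,r3:-167,r4:5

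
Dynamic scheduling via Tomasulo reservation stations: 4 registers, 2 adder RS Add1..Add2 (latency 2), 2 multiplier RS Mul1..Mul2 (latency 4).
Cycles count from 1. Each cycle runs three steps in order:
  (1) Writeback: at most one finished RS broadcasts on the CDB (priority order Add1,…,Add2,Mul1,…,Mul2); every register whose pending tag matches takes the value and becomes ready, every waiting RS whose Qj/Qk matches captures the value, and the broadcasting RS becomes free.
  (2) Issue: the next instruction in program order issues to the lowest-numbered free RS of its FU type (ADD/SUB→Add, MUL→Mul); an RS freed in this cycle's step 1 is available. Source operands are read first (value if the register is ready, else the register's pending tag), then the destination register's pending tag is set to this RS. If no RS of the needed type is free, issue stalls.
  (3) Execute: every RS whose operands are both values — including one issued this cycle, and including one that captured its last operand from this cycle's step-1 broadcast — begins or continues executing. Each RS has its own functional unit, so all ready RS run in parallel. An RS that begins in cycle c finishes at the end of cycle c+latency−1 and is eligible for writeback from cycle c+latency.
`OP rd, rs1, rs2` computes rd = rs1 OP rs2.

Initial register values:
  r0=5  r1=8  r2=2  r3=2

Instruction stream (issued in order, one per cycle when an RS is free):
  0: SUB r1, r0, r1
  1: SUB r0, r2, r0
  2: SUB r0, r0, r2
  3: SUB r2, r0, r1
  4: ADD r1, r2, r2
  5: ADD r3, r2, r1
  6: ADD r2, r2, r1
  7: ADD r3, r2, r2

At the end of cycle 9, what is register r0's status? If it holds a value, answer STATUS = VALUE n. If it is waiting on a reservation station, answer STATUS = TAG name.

STATUS = VALUE -5

cycle 1: issue SUB r1<-Add1 // r0:5,r1:Add1,r2:2,r3:2
cycle 2: issue SUB r0<-Add2 // r0:Add2,r1:Add1,r2:2,r3:2
cycle 3: CDB Add1=-3; issue SUB r0<-Add1 // r0:Add1,r1:-3,r2:2,r3:2
cycle 4: CDB Add2=-3; issue SUB r2<-Add2 // r0:Add1,r1:-3,r2:Add2,r3:2
cycle 5: stall // r0:Add1,r1:-3,r2:Add2,r3:2
cycle 6: CDB Add1=-5; issue ADD r1<-Add1 // r0:-5,r1:Add1,r2:Add2,r3:2
cycle 7: stall // r0:-5,r1:Add1,r2:Add2,r3:2
cycle 8: CDB Add2=-2; issue ADD r3<-Add2 // r0:-5,r1:Add1,r2:-2,r3:Add2
cycle 9: stall // r0:-5,r1:Add1,r2:-2,r3:Add2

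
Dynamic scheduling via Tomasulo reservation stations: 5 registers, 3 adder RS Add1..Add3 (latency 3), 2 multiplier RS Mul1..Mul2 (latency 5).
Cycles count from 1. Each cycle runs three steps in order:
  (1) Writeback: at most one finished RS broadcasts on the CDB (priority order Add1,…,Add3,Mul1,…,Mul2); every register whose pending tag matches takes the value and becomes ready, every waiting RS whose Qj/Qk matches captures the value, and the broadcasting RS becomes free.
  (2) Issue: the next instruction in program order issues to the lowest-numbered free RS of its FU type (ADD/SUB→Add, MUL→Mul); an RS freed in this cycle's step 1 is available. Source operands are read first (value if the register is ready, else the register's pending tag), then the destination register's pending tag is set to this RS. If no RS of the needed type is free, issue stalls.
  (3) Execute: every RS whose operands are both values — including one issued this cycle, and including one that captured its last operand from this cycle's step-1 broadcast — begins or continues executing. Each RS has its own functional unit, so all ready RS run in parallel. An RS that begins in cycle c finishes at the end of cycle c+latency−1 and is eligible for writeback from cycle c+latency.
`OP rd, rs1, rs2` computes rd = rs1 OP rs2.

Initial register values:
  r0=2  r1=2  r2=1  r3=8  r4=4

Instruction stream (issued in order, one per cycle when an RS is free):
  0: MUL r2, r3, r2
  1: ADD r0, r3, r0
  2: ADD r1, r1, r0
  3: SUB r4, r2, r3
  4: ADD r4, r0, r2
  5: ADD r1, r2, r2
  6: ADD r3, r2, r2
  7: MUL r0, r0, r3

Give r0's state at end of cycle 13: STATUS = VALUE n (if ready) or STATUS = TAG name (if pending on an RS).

  c1: issue MUL r2<-Mul1  regs: r0:2,r1:2,r2:Mul1,r3:8,r4:4
  c2: issue ADD r0<-Add1  regs: r0:Add1,r1:2,r2:Mul1,r3:8,r4:4
  c3: issue ADD r1<-Add2  regs: r0:Add1,r1:Add2,r2:Mul1,r3:8,r4:4
  c4: issue SUB r4<-Add3  regs: r0:Add1,r1:Add2,r2:Mul1,r3:8,r4:Add3
  c5: CDB Add1=10; issue ADD r4<-Add1  regs: r0:10,r1:Add2,r2:Mul1,r3:8,r4:Add1
  c6: CDB Mul1=8; stall  regs: r0:10,r1:Add2,r2:8,r3:8,r4:Add1
  c7: stall  regs: r0:10,r1:Add2,r2:8,r3:8,r4:Add1
  c8: CDB Add2=12; issue ADD r1<-Add2  regs: r0:10,r1:Add2,r2:8,r3:8,r4:Add1
  c9: CDB Add1=18; issue ADD r3<-Add1  regs: r0:10,r1:Add2,r2:8,r3:Add1,r4:18
  c10: CDB Add3=0; issue MUL r0<-Mul1  regs: r0:Mul1,r1:Add2,r2:8,r3:Add1,r4:18
  c11: CDB Add2=16  regs: r0:Mul1,r1:16,r2:8,r3:Add1,r4:18
  c12: CDB Add1=16  regs: r0:Mul1,r1:16,r2:8,r3:16,r4:18
  c13: -  regs: r0:Mul1,r1:16,r2:8,r3:16,r4:18

STATUS = TAG Mul1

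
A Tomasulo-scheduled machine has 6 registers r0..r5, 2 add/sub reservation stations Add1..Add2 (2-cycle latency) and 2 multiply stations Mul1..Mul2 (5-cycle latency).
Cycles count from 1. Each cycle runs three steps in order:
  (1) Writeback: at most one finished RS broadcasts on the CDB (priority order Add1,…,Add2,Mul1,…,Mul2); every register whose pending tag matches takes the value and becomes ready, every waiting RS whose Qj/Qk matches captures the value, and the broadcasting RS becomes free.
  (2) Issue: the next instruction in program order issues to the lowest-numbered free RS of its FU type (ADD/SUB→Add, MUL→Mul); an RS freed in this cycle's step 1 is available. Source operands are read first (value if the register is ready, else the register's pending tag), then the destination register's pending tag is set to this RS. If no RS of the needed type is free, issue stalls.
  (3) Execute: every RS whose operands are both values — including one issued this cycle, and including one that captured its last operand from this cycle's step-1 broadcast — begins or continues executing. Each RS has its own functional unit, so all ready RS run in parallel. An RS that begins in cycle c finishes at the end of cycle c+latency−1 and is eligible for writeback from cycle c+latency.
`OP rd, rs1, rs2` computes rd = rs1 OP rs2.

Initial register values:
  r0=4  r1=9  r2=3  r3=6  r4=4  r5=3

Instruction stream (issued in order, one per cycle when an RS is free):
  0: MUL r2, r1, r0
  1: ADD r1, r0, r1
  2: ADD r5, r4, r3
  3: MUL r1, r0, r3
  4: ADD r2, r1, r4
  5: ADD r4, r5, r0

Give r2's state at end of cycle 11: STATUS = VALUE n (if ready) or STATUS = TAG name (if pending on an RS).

c1: issue MUL r2<-Mul1 | r0:4,r1:9,r2:Mul1,r3:6,r4:4,r5:3
c2: issue ADD r1<-Add1 | r0:4,r1:Add1,r2:Mul1,r3:6,r4:4,r5:3
c3: issue ADD r5<-Add2 | r0:4,r1:Add1,r2:Mul1,r3:6,r4:4,r5:Add2
c4: CDB Add1=13; issue MUL r1<-Mul2 | r0:4,r1:Mul2,r2:Mul1,r3:6,r4:4,r5:Add2
c5: CDB Add2=10; issue ADD r2<-Add1 | r0:4,r1:Mul2,r2:Add1,r3:6,r4:4,r5:10
c6: CDB Mul1=36; issue ADD r4<-Add2 | r0:4,r1:Mul2,r2:Add1,r3:6,r4:Add2,r5:10
c7: - | r0:4,r1:Mul2,r2:Add1,r3:6,r4:Add2,r5:10
c8: CDB Add2=14 | r0:4,r1:Mul2,r2:Add1,r3:6,r4:14,r5:10
c9: CDB Mul2=24 | r0:4,r1:24,r2:Add1,r3:6,r4:14,r5:10
c10: - | r0:4,r1:24,r2:Add1,r3:6,r4:14,r5:10
c11: CDB Add1=28 | r0:4,r1:24,r2:28,r3:6,r4:14,r5:10

STATUS = VALUE 28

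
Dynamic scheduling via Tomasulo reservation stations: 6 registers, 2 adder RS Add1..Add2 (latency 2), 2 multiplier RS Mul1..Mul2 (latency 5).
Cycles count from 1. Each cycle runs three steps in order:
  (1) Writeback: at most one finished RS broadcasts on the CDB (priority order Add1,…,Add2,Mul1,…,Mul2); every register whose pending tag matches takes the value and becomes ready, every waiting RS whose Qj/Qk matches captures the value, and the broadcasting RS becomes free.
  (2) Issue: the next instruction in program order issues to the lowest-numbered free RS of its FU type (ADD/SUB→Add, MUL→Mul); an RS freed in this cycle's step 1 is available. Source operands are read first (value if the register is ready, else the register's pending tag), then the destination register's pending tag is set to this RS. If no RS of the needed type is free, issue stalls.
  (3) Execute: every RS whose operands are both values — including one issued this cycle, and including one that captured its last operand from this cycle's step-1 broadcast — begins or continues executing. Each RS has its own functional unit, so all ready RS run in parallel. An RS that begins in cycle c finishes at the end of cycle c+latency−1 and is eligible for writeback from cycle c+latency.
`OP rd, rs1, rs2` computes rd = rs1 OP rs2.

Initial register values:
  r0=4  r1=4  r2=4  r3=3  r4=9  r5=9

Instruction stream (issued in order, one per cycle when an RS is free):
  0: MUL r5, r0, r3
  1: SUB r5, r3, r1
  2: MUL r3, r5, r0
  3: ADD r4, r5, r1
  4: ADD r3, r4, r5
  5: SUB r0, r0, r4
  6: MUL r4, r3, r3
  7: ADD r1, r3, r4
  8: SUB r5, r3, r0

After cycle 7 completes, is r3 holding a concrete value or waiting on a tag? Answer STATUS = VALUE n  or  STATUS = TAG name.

cycle 1: issue MUL r5<-Mul1 // r0:4,r1:4,r2:4,r3:3,r4:9,r5:Mul1
cycle 2: issue SUB r5<-Add1 // r0:4,r1:4,r2:4,r3:3,r4:9,r5:Add1
cycle 3: issue MUL r3<-Mul2 // r0:4,r1:4,r2:4,r3:Mul2,r4:9,r5:Add1
cycle 4: CDB Add1=-1; issue ADD r4<-Add1 // r0:4,r1:4,r2:4,r3:Mul2,r4:Add1,r5:-1
cycle 5: issue ADD r3<-Add2 // r0:4,r1:4,r2:4,r3:Add2,r4:Add1,r5:-1
cycle 6: CDB Add1=3; issue SUB r0<-Add1 // r0:Add1,r1:4,r2:4,r3:Add2,r4:3,r5:-1
cycle 7: CDB Mul1=12; issue MUL r4<-Mul1 // r0:Add1,r1:4,r2:4,r3:Add2,r4:Mul1,r5:-1

STATUS = TAG Add2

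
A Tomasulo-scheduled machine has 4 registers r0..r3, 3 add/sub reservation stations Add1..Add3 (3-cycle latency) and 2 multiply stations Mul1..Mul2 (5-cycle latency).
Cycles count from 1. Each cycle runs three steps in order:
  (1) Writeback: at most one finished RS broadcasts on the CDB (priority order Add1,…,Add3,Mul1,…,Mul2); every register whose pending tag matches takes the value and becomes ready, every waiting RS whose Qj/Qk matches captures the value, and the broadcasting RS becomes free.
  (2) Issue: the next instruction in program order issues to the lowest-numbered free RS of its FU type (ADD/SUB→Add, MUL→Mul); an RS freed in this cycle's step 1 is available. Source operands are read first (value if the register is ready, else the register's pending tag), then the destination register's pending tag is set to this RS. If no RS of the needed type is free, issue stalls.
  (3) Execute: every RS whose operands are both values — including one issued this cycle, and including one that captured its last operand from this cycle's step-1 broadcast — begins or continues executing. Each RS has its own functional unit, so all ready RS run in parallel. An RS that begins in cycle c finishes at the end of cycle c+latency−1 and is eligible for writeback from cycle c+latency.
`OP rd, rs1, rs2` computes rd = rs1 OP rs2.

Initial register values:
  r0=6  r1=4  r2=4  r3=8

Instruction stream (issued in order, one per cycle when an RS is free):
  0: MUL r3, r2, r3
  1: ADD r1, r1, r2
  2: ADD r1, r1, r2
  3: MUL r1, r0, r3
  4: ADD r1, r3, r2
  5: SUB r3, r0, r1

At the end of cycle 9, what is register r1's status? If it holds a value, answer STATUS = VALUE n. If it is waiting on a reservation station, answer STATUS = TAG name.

STATUS = VALUE 36

c1: issue MUL r3<-Mul1 | r0:6,r1:4,r2:4,r3:Mul1
c2: issue ADD r1<-Add1 | r0:6,r1:Add1,r2:4,r3:Mul1
c3: issue ADD r1<-Add2 | r0:6,r1:Add2,r2:4,r3:Mul1
c4: issue MUL r1<-Mul2 | r0:6,r1:Mul2,r2:4,r3:Mul1
c5: CDB Add1=8; issue ADD r1<-Add1 | r0:6,r1:Add1,r2:4,r3:Mul1
c6: CDB Mul1=32; issue SUB r3<-Add3 | r0:6,r1:Add1,r2:4,r3:Add3
c7: - | r0:6,r1:Add1,r2:4,r3:Add3
c8: CDB Add2=12 | r0:6,r1:Add1,r2:4,r3:Add3
c9: CDB Add1=36 | r0:6,r1:36,r2:4,r3:Add3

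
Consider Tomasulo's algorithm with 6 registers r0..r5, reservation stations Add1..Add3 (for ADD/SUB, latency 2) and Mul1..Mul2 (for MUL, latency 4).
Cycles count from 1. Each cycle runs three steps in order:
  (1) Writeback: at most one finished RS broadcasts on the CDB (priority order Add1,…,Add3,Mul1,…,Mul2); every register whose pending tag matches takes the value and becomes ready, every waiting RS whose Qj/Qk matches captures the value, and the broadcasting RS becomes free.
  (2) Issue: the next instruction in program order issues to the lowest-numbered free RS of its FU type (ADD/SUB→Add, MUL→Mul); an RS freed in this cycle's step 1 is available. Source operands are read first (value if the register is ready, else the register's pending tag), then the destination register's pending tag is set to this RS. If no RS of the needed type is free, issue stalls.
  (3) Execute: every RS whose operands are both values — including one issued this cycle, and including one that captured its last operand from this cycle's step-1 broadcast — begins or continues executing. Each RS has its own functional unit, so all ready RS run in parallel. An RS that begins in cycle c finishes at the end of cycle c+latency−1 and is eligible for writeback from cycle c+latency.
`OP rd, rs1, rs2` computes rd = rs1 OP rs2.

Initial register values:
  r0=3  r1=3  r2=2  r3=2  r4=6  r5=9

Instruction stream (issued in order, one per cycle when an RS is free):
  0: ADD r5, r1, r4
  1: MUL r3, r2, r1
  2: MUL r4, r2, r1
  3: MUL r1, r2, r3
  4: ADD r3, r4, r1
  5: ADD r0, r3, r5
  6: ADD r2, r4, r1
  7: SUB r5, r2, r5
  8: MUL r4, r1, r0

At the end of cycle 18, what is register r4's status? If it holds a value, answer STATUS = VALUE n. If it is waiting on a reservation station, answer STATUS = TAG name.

STATUS = VALUE 324

  c1: issue ADD r5<-Add1  regs: r0:3,r1:3,r2:2,r3:2,r4:6,r5:Add1
  c2: issue MUL r3<-Mul1  regs: r0:3,r1:3,r2:2,r3:Mul1,r4:6,r5:Add1
  c3: CDB Add1=9; issue MUL r4<-Mul2  regs: r0:3,r1:3,r2:2,r3:Mul1,r4:Mul2,r5:9
  c4: stall  regs: r0:3,r1:3,r2:2,r3:Mul1,r4:Mul2,r5:9
  c5: stall  regs: r0:3,r1:3,r2:2,r3:Mul1,r4:Mul2,r5:9
  c6: CDB Mul1=6; issue MUL r1<-Mul1  regs: r0:3,r1:Mul1,r2:2,r3:6,r4:Mul2,r5:9
  c7: CDB Mul2=6; issue ADD r3<-Add1  regs: r0:3,r1:Mul1,r2:2,r3:Add1,r4:6,r5:9
  c8: issue ADD r0<-Add2  regs: r0:Add2,r1:Mul1,r2:2,r3:Add1,r4:6,r5:9
  c9: issue ADD r2<-Add3  regs: r0:Add2,r1:Mul1,r2:Add3,r3:Add1,r4:6,r5:9
  c10: CDB Mul1=12; stall  regs: r0:Add2,r1:12,r2:Add3,r3:Add1,r4:6,r5:9
  c11: stall  regs: r0:Add2,r1:12,r2:Add3,r3:Add1,r4:6,r5:9
  c12: CDB Add1=18; issue SUB r5<-Add1  regs: r0:Add2,r1:12,r2:Add3,r3:18,r4:6,r5:Add1
  c13: CDB Add3=18; issue MUL r4<-Mul1  regs: r0:Add2,r1:12,r2:18,r3:18,r4:Mul1,r5:Add1
  c14: CDB Add2=27  regs: r0:27,r1:12,r2:18,r3:18,r4:Mul1,r5:Add1
  c15: CDB Add1=9  regs: r0:27,r1:12,r2:18,r3:18,r4:Mul1,r5:9
  c16: -  regs: r0:27,r1:12,r2:18,r3:18,r4:Mul1,r5:9
  c17: -  regs: r0:27,r1:12,r2:18,r3:18,r4:Mul1,r5:9
  c18: CDB Mul1=324  regs: r0:27,r1:12,r2:18,r3:18,r4:324,r5:9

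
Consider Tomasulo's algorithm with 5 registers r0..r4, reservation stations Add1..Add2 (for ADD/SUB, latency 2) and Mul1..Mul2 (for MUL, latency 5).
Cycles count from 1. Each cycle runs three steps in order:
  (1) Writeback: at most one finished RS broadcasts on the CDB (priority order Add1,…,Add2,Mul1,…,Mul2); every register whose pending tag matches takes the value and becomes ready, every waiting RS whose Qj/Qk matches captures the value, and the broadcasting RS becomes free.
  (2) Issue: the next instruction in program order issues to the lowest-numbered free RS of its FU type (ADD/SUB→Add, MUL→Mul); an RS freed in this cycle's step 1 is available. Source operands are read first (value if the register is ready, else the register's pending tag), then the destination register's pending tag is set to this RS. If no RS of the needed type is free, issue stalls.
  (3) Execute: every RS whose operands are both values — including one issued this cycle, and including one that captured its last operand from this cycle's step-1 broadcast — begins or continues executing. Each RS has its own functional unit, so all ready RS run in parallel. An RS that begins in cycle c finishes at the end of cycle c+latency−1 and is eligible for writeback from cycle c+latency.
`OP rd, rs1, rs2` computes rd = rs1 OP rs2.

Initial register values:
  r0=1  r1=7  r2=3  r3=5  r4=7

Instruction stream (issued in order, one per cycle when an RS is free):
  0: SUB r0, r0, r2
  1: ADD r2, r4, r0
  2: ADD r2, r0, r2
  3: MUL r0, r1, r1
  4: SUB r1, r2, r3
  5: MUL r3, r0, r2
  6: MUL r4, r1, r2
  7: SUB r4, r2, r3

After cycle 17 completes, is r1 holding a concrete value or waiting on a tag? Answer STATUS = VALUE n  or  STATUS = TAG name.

STATUS = VALUE -2

cycle 1: issue SUB r0<-Add1 // r0:Add1,r1:7,r2:3,r3:5,r4:7
cycle 2: issue ADD r2<-Add2 // r0:Add1,r1:7,r2:Add2,r3:5,r4:7
cycle 3: CDB Add1=-2; issue ADD r2<-Add1 // r0:-2,r1:7,r2:Add1,r3:5,r4:7
cycle 4: issue MUL r0<-Mul1 // r0:Mul1,r1:7,r2:Add1,r3:5,r4:7
cycle 5: CDB Add2=5; issue SUB r1<-Add2 // r0:Mul1,r1:Add2,r2:Add1,r3:5,r4:7
cycle 6: issue MUL r3<-Mul2 // r0:Mul1,r1:Add2,r2:Add1,r3:Mul2,r4:7
cycle 7: CDB Add1=3; stall // r0:Mul1,r1:Add2,r2:3,r3:Mul2,r4:7
cycle 8: stall // r0:Mul1,r1:Add2,r2:3,r3:Mul2,r4:7
cycle 9: CDB Add2=-2; stall // r0:Mul1,r1:-2,r2:3,r3:Mul2,r4:7
cycle 10: CDB Mul1=49; issue MUL r4<-Mul1 // r0:49,r1:-2,r2:3,r3:Mul2,r4:Mul1
cycle 11: issue SUB r4<-Add1 // r0:49,r1:-2,r2:3,r3:Mul2,r4:Add1
cycle 12: - // r0:49,r1:-2,r2:3,r3:Mul2,r4:Add1
cycle 13: - // r0:49,r1:-2,r2:3,r3:Mul2,r4:Add1
cycle 14: - // r0:49,r1:-2,r2:3,r3:Mul2,r4:Add1
cycle 15: CDB Mul1=-6 // r0:49,r1:-2,r2:3,r3:Mul2,r4:Add1
cycle 16: CDB Mul2=147 // r0:49,r1:-2,r2:3,r3:147,r4:Add1
cycle 17: - // r0:49,r1:-2,r2:3,r3:147,r4:Add1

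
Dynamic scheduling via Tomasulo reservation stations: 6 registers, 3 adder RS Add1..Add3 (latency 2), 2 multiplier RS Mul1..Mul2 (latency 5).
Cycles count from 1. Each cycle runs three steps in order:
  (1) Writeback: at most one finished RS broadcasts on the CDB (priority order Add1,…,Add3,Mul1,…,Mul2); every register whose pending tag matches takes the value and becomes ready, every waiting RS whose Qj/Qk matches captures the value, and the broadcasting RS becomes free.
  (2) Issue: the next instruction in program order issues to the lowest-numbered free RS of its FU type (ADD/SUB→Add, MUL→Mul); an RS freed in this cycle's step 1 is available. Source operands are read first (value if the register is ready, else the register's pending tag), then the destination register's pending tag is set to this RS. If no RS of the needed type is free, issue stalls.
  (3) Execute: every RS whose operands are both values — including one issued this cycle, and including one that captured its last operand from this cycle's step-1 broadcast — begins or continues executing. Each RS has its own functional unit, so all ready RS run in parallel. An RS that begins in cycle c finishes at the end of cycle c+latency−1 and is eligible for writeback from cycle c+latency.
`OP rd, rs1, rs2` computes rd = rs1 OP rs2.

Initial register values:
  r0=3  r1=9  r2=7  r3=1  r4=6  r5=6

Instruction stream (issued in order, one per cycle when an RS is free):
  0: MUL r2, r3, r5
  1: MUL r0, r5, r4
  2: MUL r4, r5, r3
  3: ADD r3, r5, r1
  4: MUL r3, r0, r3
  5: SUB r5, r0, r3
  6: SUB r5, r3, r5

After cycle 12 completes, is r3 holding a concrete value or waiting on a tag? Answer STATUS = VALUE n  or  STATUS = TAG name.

STATUS = TAG Mul2

  c1: issue MUL r2<-Mul1  regs: r0:3,r1:9,r2:Mul1,r3:1,r4:6,r5:6
  c2: issue MUL r0<-Mul2  regs: r0:Mul2,r1:9,r2:Mul1,r3:1,r4:6,r5:6
  c3: stall  regs: r0:Mul2,r1:9,r2:Mul1,r3:1,r4:6,r5:6
  c4: stall  regs: r0:Mul2,r1:9,r2:Mul1,r3:1,r4:6,r5:6
  c5: stall  regs: r0:Mul2,r1:9,r2:Mul1,r3:1,r4:6,r5:6
  c6: CDB Mul1=6; issue MUL r4<-Mul1  regs: r0:Mul2,r1:9,r2:6,r3:1,r4:Mul1,r5:6
  c7: CDB Mul2=36; issue ADD r3<-Add1  regs: r0:36,r1:9,r2:6,r3:Add1,r4:Mul1,r5:6
  c8: issue MUL r3<-Mul2  regs: r0:36,r1:9,r2:6,r3:Mul2,r4:Mul1,r5:6
  c9: CDB Add1=15; issue SUB r5<-Add1  regs: r0:36,r1:9,r2:6,r3:Mul2,r4:Mul1,r5:Add1
  c10: issue SUB r5<-Add2  regs: r0:36,r1:9,r2:6,r3:Mul2,r4:Mul1,r5:Add2
  c11: CDB Mul1=6  regs: r0:36,r1:9,r2:6,r3:Mul2,r4:6,r5:Add2
  c12: -  regs: r0:36,r1:9,r2:6,r3:Mul2,r4:6,r5:Add2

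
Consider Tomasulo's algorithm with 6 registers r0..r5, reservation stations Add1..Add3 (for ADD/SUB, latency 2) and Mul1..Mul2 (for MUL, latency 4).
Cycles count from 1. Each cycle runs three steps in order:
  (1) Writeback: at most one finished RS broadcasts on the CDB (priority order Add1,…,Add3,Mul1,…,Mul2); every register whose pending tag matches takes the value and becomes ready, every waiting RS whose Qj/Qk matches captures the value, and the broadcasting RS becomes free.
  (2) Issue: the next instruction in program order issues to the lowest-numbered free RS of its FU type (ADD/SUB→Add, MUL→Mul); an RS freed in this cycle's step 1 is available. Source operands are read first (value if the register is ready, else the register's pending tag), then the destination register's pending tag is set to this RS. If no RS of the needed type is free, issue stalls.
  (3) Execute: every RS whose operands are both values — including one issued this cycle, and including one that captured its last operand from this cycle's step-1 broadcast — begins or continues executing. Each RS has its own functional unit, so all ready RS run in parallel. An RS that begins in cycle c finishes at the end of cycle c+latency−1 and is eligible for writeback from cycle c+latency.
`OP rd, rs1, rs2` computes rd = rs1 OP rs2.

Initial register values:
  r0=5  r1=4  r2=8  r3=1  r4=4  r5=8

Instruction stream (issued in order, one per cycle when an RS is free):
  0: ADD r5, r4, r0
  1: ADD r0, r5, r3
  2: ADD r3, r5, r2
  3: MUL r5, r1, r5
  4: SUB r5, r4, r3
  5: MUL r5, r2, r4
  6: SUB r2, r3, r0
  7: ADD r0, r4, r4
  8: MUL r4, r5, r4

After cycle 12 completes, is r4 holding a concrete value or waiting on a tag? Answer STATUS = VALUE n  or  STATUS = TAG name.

cycle 1: issue ADD r5<-Add1 // r0:5,r1:4,r2:8,r3:1,r4:4,r5:Add1
cycle 2: issue ADD r0<-Add2 // r0:Add2,r1:4,r2:8,r3:1,r4:4,r5:Add1
cycle 3: CDB Add1=9; issue ADD r3<-Add1 // r0:Add2,r1:4,r2:8,r3:Add1,r4:4,r5:9
cycle 4: issue MUL r5<-Mul1 // r0:Add2,r1:4,r2:8,r3:Add1,r4:4,r5:Mul1
cycle 5: CDB Add1=17; issue SUB r5<-Add1 // r0:Add2,r1:4,r2:8,r3:17,r4:4,r5:Add1
cycle 6: CDB Add2=10; issue MUL r5<-Mul2 // r0:10,r1:4,r2:8,r3:17,r4:4,r5:Mul2
cycle 7: CDB Add1=-13; issue SUB r2<-Add1 // r0:10,r1:4,r2:Add1,r3:17,r4:4,r5:Mul2
cycle 8: CDB Mul1=36; issue ADD r0<-Add2 // r0:Add2,r1:4,r2:Add1,r3:17,r4:4,r5:Mul2
cycle 9: CDB Add1=7; issue MUL r4<-Mul1 // r0:Add2,r1:4,r2:7,r3:17,r4:Mul1,r5:Mul2
cycle 10: CDB Add2=8 // r0:8,r1:4,r2:7,r3:17,r4:Mul1,r5:Mul2
cycle 11: CDB Mul2=32 // r0:8,r1:4,r2:7,r3:17,r4:Mul1,r5:32
cycle 12: - // r0:8,r1:4,r2:7,r3:17,r4:Mul1,r5:32

STATUS = TAG Mul1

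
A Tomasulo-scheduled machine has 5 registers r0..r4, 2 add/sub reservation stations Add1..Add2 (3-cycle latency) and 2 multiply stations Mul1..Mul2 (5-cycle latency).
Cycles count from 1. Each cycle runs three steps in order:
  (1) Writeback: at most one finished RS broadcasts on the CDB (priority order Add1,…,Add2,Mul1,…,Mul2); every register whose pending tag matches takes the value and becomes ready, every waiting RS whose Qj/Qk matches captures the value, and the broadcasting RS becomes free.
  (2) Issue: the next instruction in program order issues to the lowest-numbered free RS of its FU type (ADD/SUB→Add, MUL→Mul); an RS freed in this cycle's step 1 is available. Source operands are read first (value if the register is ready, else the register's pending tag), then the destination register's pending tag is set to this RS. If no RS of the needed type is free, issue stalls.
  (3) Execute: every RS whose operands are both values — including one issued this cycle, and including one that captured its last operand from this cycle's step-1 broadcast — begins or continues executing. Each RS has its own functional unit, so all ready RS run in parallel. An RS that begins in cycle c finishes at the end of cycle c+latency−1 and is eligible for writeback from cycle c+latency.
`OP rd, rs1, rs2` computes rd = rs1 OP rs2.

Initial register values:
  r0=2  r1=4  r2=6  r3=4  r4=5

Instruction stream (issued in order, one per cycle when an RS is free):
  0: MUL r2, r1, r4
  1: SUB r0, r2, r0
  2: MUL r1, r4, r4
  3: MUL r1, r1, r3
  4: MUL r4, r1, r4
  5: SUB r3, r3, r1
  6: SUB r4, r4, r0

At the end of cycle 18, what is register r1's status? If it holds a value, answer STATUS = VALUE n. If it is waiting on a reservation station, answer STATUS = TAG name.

c1: issue MUL r2<-Mul1 | r0:2,r1:4,r2:Mul1,r3:4,r4:5
c2: issue SUB r0<-Add1 | r0:Add1,r1:4,r2:Mul1,r3:4,r4:5
c3: issue MUL r1<-Mul2 | r0:Add1,r1:Mul2,r2:Mul1,r3:4,r4:5
c4: stall | r0:Add1,r1:Mul2,r2:Mul1,r3:4,r4:5
c5: stall | r0:Add1,r1:Mul2,r2:Mul1,r3:4,r4:5
c6: CDB Mul1=20; issue MUL r1<-Mul1 | r0:Add1,r1:Mul1,r2:20,r3:4,r4:5
c7: stall | r0:Add1,r1:Mul1,r2:20,r3:4,r4:5
c8: CDB Mul2=25; issue MUL r4<-Mul2 | r0:Add1,r1:Mul1,r2:20,r3:4,r4:Mul2
c9: CDB Add1=18; issue SUB r3<-Add1 | r0:18,r1:Mul1,r2:20,r3:Add1,r4:Mul2
c10: issue SUB r4<-Add2 | r0:18,r1:Mul1,r2:20,r3:Add1,r4:Add2
c11: - | r0:18,r1:Mul1,r2:20,r3:Add1,r4:Add2
c12: - | r0:18,r1:Mul1,r2:20,r3:Add1,r4:Add2
c13: CDB Mul1=100 | r0:18,r1:100,r2:20,r3:Add1,r4:Add2
c14: - | r0:18,r1:100,r2:20,r3:Add1,r4:Add2
c15: - | r0:18,r1:100,r2:20,r3:Add1,r4:Add2
c16: CDB Add1=-96 | r0:18,r1:100,r2:20,r3:-96,r4:Add2
c17: - | r0:18,r1:100,r2:20,r3:-96,r4:Add2
c18: CDB Mul2=500 | r0:18,r1:100,r2:20,r3:-96,r4:Add2

STATUS = VALUE 100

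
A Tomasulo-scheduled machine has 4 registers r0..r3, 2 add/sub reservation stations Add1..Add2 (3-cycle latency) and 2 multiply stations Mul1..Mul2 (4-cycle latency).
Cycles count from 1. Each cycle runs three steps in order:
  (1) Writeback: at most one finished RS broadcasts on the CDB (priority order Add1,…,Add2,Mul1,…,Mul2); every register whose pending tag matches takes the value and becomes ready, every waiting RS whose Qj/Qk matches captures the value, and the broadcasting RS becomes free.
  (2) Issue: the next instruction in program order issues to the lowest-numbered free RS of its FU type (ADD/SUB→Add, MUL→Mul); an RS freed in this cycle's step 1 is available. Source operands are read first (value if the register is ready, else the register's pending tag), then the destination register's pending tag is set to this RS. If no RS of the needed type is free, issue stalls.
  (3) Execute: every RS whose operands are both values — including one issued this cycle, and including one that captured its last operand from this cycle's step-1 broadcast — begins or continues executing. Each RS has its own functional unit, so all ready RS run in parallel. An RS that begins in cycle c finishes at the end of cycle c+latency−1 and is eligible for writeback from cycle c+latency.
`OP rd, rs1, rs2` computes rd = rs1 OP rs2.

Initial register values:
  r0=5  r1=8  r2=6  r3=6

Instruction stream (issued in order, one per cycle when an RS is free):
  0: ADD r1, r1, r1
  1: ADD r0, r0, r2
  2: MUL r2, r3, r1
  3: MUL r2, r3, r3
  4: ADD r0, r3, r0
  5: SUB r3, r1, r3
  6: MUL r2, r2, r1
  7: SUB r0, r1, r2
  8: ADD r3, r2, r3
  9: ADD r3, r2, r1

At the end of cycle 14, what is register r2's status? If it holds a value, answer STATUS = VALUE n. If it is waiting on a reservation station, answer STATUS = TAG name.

STATUS = TAG Mul1

  c1: issue ADD r1<-Add1  regs: r0:5,r1:Add1,r2:6,r3:6
  c2: issue ADD r0<-Add2  regs: r0:Add2,r1:Add1,r2:6,r3:6
  c3: issue MUL r2<-Mul1  regs: r0:Add2,r1:Add1,r2:Mul1,r3:6
  c4: CDB Add1=16; issue MUL r2<-Mul2  regs: r0:Add2,r1:16,r2:Mul2,r3:6
  c5: CDB Add2=11; issue ADD r0<-Add1  regs: r0:Add1,r1:16,r2:Mul2,r3:6
  c6: issue SUB r3<-Add2  regs: r0:Add1,r1:16,r2:Mul2,r3:Add2
  c7: stall  regs: r0:Add1,r1:16,r2:Mul2,r3:Add2
  c8: CDB Add1=17; stall  regs: r0:17,r1:16,r2:Mul2,r3:Add2
  c9: CDB Add2=10; stall  regs: r0:17,r1:16,r2:Mul2,r3:10
  c10: CDB Mul1=96; issue MUL r2<-Mul1  regs: r0:17,r1:16,r2:Mul1,r3:10
  c11: CDB Mul2=36; issue SUB r0<-Add1  regs: r0:Add1,r1:16,r2:Mul1,r3:10
  c12: issue ADD r3<-Add2  regs: r0:Add1,r1:16,r2:Mul1,r3:Add2
  c13: stall  regs: r0:Add1,r1:16,r2:Mul1,r3:Add2
  c14: stall  regs: r0:Add1,r1:16,r2:Mul1,r3:Add2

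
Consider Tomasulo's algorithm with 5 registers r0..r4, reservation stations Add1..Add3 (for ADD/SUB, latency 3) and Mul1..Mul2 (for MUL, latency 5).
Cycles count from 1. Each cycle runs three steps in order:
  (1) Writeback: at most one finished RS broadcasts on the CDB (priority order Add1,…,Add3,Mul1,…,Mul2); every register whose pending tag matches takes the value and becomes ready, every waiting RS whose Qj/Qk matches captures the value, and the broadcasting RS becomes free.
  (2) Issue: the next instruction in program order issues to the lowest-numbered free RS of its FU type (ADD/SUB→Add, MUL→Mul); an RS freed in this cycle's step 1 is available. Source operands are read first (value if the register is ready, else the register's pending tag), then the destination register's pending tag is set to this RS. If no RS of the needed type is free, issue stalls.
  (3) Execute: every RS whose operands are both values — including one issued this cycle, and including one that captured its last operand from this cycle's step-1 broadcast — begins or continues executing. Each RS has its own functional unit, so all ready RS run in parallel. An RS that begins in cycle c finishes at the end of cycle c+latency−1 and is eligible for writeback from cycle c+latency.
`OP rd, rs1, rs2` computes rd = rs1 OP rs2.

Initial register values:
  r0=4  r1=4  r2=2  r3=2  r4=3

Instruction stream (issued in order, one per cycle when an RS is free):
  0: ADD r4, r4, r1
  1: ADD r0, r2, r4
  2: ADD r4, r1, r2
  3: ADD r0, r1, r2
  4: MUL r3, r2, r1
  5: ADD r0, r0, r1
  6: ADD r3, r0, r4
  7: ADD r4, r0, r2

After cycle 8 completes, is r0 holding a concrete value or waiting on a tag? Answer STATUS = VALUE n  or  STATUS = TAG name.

cycle 1: issue ADD r4<-Add1 // r0:4,r1:4,r2:2,r3:2,r4:Add1
cycle 2: issue ADD r0<-Add2 // r0:Add2,r1:4,r2:2,r3:2,r4:Add1
cycle 3: issue ADD r4<-Add3 // r0:Add2,r1:4,r2:2,r3:2,r4:Add3
cycle 4: CDB Add1=7; issue ADD r0<-Add1 // r0:Add1,r1:4,r2:2,r3:2,r4:Add3
cycle 5: issue MUL r3<-Mul1 // r0:Add1,r1:4,r2:2,r3:Mul1,r4:Add3
cycle 6: CDB Add3=6; issue ADD r0<-Add3 // r0:Add3,r1:4,r2:2,r3:Mul1,r4:6
cycle 7: CDB Add1=6; issue ADD r3<-Add1 // r0:Add3,r1:4,r2:2,r3:Add1,r4:6
cycle 8: CDB Add2=9; issue ADD r4<-Add2 // r0:Add3,r1:4,r2:2,r3:Add1,r4:Add2

STATUS = TAG Add3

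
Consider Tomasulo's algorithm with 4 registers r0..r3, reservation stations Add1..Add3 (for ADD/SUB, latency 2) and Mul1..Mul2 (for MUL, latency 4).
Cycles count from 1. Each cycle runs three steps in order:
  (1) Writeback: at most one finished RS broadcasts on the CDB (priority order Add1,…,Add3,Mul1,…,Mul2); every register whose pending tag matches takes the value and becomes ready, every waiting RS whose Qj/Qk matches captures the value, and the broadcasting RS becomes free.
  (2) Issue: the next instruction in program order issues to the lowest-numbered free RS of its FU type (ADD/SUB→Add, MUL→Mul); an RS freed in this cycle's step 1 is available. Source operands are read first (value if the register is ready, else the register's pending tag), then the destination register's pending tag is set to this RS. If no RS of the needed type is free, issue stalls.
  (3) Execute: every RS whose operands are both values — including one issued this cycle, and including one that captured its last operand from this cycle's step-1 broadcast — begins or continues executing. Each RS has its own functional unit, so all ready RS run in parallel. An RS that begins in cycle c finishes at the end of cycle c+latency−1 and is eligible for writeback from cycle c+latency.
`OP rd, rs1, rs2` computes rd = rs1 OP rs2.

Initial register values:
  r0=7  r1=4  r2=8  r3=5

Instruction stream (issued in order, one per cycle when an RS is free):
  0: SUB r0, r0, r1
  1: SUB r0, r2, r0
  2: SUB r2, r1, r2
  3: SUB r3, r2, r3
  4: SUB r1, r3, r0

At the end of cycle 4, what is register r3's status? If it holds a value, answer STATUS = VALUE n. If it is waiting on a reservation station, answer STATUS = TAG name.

  c1: issue SUB r0<-Add1  regs: r0:Add1,r1:4,r2:8,r3:5
  c2: issue SUB r0<-Add2  regs: r0:Add2,r1:4,r2:8,r3:5
  c3: CDB Add1=3; issue SUB r2<-Add1  regs: r0:Add2,r1:4,r2:Add1,r3:5
  c4: issue SUB r3<-Add3  regs: r0:Add2,r1:4,r2:Add1,r3:Add3

STATUS = TAG Add3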